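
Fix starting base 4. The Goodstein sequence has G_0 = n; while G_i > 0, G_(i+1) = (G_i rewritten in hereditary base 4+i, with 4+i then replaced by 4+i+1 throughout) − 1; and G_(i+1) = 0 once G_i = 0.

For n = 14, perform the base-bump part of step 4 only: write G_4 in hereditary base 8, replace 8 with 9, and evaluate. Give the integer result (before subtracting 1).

i=0: 14 = 3·4 + 2 (b=4); 4→5: 3·5 + 2 = 17; 17−1 = 16
i=1: 16 = 3·5 + 1 (b=5); 5→6: 3·6 + 1 = 19; 19−1 = 18
i=2: 18 = 3·6 (b=6); 6→7: 3·7 = 21; 21−1 = 20
i=3: 20 = 2·7 + 6 (b=7); 7→8: 2·8 + 6 = 22; 22−1 = 21

23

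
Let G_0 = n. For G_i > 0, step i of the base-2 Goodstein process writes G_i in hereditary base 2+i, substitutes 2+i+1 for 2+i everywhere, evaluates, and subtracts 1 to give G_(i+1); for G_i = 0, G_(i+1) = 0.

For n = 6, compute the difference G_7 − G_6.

144904

step 0: 6 = 2^2 + 2; sub 3 for 2: 3^3 + 3; = 30; G_1 = 30−1 = 29
step 1: 29 = 3^3 + 2; sub 4 for 3: 4^4 + 2; = 258; G_2 = 258−1 = 257
step 2: 257 = 4^4 + 1; sub 5 for 4: 5^5 + 1; = 3126; G_3 = 3126−1 = 3125
step 3: 3125 = 5^5; sub 6 for 5: 6^6; = 46656; G_4 = 46656−1 = 46655
step 4: 46655 = 5·6^5 + 5·6^4 + 5·6^3 + 5·6^2 + 5·6 + 5; sub 7 for 6: 5·7^5 + 5·7^4 + 5·7^3 + 5·7^2 + 5·7 + 5; = 98040; G_5 = 98040−1 = 98039
step 5: 98039 = 5·7^5 + 5·7^4 + 5·7^3 + 5·7^2 + 5·7 + 4; sub 8 for 7: 5·8^5 + 5·8^4 + 5·8^3 + 5·8^2 + 5·8 + 4; = 187244; G_6 = 187244−1 = 187243
step 6: 187243 = 5·8^5 + 5·8^4 + 5·8^3 + 5·8^2 + 5·8 + 3; sub 9 for 8: 5·9^5 + 5·9^4 + 5·9^3 + 5·9^2 + 5·9 + 3; = 332148; G_7 = 332148−1 = 332147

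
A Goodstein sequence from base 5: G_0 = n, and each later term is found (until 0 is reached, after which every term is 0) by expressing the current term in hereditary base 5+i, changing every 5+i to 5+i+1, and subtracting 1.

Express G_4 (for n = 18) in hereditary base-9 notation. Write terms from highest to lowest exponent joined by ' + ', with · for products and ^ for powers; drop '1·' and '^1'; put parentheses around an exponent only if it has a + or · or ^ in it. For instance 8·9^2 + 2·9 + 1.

G_0 = 18. HB_5(18) = 3·5 + 3. Bump = 21. G_1 = 20.
G_1 = 20. HB_6(20) = 3·6 + 2. Bump = 23. G_2 = 22.
G_2 = 22. HB_7(22) = 3·7 + 1. Bump = 25. G_3 = 24.
G_3 = 24. HB_8(24) = 3·8. Bump = 27. G_4 = 26.

2·9 + 8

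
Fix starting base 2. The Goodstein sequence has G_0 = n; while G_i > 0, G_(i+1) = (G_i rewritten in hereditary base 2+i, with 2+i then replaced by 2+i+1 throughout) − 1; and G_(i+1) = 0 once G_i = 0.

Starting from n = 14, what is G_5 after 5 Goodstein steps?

14 —HB2→ 2^(2 + 1) + 2^2 + 2 —bump→ 3^(3 + 1) + 3^3 + 3 = 111 —(−1)→ 110
110 —HB3→ 3^(3 + 1) + 3^3 + 2 —bump→ 4^(4 + 1) + 4^4 + 2 = 1282 —(−1)→ 1281
1281 —HB4→ 4^(4 + 1) + 4^4 + 1 —bump→ 5^(5 + 1) + 5^5 + 1 = 18751 —(−1)→ 18750
18750 —HB5→ 5^(5 + 1) + 5^5 —bump→ 6^(6 + 1) + 6^6 = 326592 —(−1)→ 326591
326591 —HB6→ 6^(6 + 1) + 5·6^5 + 5·6^4 + 5·6^3 + 5·6^2 + 5·6 + 5 —bump→ 7^(7 + 1) + 5·7^5 + 5·7^4 + 5·7^3 + 5·7^2 + 5·7 + 5 = 5862841 —(−1)→ 5862840
5862840 —HB7→ 7^(7 + 1) + 5·7^5 + 5·7^4 + 5·7^3 + 5·7^2 + 5·7 + 4 —bump→ 8^(8 + 1) + 5·8^5 + 5·8^4 + 5·8^3 + 5·8^2 + 5·8 + 4 = 134404972 —(−1)→ 134404971

5862840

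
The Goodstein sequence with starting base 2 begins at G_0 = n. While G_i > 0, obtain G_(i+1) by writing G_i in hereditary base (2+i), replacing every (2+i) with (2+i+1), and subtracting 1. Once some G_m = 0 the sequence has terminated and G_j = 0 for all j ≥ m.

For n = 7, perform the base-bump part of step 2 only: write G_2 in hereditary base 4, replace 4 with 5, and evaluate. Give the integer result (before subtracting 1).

[0] 7 ≡ 2^2 + 2 + 1 (base 2). Lift 3: 31. −1: 30.
[1] 30 ≡ 3^3 + 3 (base 3). Lift 4: 260. −1: 259.

3128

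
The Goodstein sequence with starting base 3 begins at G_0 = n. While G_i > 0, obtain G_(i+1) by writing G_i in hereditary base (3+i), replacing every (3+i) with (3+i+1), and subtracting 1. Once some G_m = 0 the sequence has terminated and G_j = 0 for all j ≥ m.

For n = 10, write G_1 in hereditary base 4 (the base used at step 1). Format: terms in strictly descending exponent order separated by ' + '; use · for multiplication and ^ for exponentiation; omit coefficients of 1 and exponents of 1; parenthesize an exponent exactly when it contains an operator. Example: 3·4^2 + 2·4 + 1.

G_0 = 10. HB_3(10) = 3^2 + 1. Bump = 17. G_1 = 16.
G_1 = 16. HB_4(16) = 4^2. Bump = 25. G_2 = 24.

4^2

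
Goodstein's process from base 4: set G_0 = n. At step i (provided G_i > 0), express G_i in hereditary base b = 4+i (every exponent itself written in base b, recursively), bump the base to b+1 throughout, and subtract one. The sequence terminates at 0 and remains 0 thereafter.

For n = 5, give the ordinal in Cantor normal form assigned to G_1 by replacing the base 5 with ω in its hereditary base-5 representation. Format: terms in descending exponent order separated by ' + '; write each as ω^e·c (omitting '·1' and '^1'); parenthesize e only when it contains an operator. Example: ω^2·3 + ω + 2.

[0] 5 ≡ 4 + 1 (base 4). Lift 5: 6. −1: 5.
[1] 5 ≡ 5 (base 5). Lift 6: 6. −1: 5.

ω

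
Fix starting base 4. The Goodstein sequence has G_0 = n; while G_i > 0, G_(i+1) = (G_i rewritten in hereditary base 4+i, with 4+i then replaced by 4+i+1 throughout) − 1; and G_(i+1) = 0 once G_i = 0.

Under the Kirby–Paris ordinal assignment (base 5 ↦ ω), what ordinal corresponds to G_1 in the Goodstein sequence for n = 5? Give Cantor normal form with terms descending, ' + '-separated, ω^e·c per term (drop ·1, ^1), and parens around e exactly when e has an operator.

ω

[0] 5 ≡ 4 + 1 (base 4). Lift 5: 6. −1: 5.
[1] 5 ≡ 5 (base 5). Lift 6: 6. −1: 5.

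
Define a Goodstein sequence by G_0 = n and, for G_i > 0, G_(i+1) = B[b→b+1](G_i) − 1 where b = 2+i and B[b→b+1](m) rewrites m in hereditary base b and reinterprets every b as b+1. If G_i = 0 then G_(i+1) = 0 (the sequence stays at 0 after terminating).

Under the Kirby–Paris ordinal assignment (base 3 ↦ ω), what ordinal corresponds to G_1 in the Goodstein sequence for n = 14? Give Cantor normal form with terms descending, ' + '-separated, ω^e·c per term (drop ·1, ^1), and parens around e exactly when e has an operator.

ω^(ω + 1) + ω^ω + 2

step 0: 14 = 2^(2 + 1) + 2^2 + 2; sub 3 for 2: 3^(3 + 1) + 3^3 + 3; = 111; G_1 = 111−1 = 110
step 1: 110 = 3^(3 + 1) + 3^3 + 2; sub 4 for 3: 4^(4 + 1) + 4^4 + 2; = 1282; G_2 = 1282−1 = 1281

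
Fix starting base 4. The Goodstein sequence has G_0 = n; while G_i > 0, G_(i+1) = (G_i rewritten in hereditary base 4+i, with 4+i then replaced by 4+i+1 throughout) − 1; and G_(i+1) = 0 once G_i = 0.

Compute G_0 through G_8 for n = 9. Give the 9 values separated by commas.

(0) 9|_4 = 2·4 + 1 ↦ 2·5 + 1|_5 = 11 ⇒ 10
(1) 10|_5 = 2·5 ↦ 2·6|_6 = 12 ⇒ 11
(2) 11|_6 = 6 + 5 ↦ 7 + 5|_7 = 12 ⇒ 11
(3) 11|_7 = 7 + 4 ↦ 8 + 4|_8 = 12 ⇒ 11
(4) 11|_8 = 8 + 3 ↦ 9 + 3|_9 = 12 ⇒ 11
(5) 11|_9 = 9 + 2 ↦ 10 + 2|_10 = 12 ⇒ 11
(6) 11|_10 = 10 + 1 ↦ 11 + 1|_11 = 12 ⇒ 11
(7) 11|_11 = 11 ↦ 12|_12 = 12 ⇒ 11

9, 10, 11, 11, 11, 11, 11, 11, 11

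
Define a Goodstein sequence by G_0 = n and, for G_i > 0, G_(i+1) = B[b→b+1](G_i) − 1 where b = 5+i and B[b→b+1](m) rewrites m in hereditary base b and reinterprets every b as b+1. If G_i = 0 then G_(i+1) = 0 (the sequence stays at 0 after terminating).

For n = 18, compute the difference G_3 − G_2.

G_0 = 18. HB_5(18) = 3·5 + 3. Bump = 21. G_1 = 20.
G_1 = 20. HB_6(20) = 3·6 + 2. Bump = 23. G_2 = 22.
G_2 = 22. HB_7(22) = 3·7 + 1. Bump = 25. G_3 = 24.

2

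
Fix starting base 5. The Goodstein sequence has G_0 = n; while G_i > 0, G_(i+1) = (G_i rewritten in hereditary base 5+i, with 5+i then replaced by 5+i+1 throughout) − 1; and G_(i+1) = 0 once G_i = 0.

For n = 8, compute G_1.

base 5: 8 = 5 + 3; at 6: 6 + 3 = 9; next = 8
base 6: 8 = 6 + 2; at 7: 7 + 2 = 9; next = 8

8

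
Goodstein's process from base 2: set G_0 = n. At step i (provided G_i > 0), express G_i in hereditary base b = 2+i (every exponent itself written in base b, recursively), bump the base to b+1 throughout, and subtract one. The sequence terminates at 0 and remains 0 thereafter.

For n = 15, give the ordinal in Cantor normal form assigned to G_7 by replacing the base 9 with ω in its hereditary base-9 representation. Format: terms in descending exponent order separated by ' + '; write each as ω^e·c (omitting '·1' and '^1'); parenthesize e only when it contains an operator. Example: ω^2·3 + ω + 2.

ω^(ω + 1) + ω^7·7 + ω^6·7 + ω^5·7 + ω^4·7 + ω^3·7 + ω^2·7 + ω·7 + 6

i=0: 15 = 2^(2 + 1) + 2^2 + 2 + 1 (b=2); 2→3: 3^(3 + 1) + 3^3 + 3 + 1 = 112; 112−1 = 111
i=1: 111 = 3^(3 + 1) + 3^3 + 3 (b=3); 3→4: 4^(4 + 1) + 4^4 + 4 = 1284; 1284−1 = 1283
i=2: 1283 = 4^(4 + 1) + 4^4 + 3 (b=4); 4→5: 5^(5 + 1) + 5^5 + 3 = 18753; 18753−1 = 18752
i=3: 18752 = 5^(5 + 1) + 5^5 + 2 (b=5); 5→6: 6^(6 + 1) + 6^6 + 2 = 326594; 326594−1 = 326593
i=4: 326593 = 6^(6 + 1) + 6^6 + 1 (b=6); 6→7: 7^(7 + 1) + 7^7 + 1 = 6588345; 6588345−1 = 6588344
i=5: 6588344 = 7^(7 + 1) + 7^7 (b=7); 7→8: 8^(8 + 1) + 8^8 = 150994944; 150994944−1 = 150994943
i=6: 150994943 = 8^(8 + 1) + 7·8^7 + 7·8^6 + 7·8^5 + 7·8^4 + 7·8^3 + 7·8^2 + 7·8 + 7 (b=8); 8→9: 9^(9 + 1) + 7·9^7 + 7·9^6 + 7·9^5 + 7·9^4 + 7·9^3 + 7·9^2 + 7·9 + 7 = 3524450281; 3524450281−1 = 3524450280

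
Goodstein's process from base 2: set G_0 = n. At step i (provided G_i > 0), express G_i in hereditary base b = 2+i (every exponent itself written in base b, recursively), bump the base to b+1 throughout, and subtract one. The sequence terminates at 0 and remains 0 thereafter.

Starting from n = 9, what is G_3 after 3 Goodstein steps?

i=0: 9 = 2^(2 + 1) + 1 (b=2); 2→3: 3^(3 + 1) + 1 = 82; 82−1 = 81
i=1: 81 = 3^(3 + 1) (b=3); 3→4: 4^(4 + 1) = 1024; 1024−1 = 1023
i=2: 1023 = 3·4^4 + 3·4^3 + 3·4^2 + 3·4 + 3 (b=4); 4→5: 3·5^5 + 3·5^3 + 3·5^2 + 3·5 + 3 = 9843; 9843−1 = 9842
i=3: 9842 = 3·5^5 + 3·5^3 + 3·5^2 + 3·5 + 2 (b=5); 5→6: 3·6^6 + 3·6^3 + 3·6^2 + 3·6 + 2 = 140744; 140744−1 = 140743

9842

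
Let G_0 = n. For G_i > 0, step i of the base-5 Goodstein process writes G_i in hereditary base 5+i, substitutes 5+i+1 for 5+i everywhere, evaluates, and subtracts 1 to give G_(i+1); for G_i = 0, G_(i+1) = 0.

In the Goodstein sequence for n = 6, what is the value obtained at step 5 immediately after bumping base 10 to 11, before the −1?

3

(0) 6|_5 = 5 + 1 ↦ 6 + 1|_6 = 7 ⇒ 6
(1) 6|_6 = 6 ↦ 7|_7 = 7 ⇒ 6
(2) 6|_7 = 6 ↦ 6|_8 = 6 ⇒ 5
(3) 5|_8 = 5 ↦ 5|_9 = 5 ⇒ 4
(4) 4|_9 = 4 ↦ 4|_10 = 4 ⇒ 3
(5) 3|_10 = 3 ↦ 3|_11 = 3 ⇒ 2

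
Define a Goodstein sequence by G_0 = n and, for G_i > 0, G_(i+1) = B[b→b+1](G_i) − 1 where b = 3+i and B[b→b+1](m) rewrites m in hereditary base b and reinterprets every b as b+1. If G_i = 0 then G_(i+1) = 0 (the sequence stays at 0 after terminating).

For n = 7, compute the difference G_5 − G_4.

0

G_0=7  [base 3] 2·3 + 1  →[3↦4]→  2·4 + 1 = 9  −1 ⇒ G_1=8
G_1=8  [base 4] 2·4  →[4↦5]→  2·5 = 10  −1 ⇒ G_2=9
G_2=9  [base 5] 5 + 4  →[5↦6]→  6 + 4 = 10  −1 ⇒ G_3=9
G_3=9  [base 6] 6 + 3  →[6↦7]→  7 + 3 = 10  −1 ⇒ G_4=9
G_4=9  [base 7] 7 + 2  →[7↦8]→  8 + 2 = 10  −1 ⇒ G_5=9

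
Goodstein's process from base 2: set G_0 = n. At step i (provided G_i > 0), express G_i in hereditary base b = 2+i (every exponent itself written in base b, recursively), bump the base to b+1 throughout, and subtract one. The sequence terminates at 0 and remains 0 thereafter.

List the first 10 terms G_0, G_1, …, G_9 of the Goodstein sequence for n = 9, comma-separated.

9, 81, 1023, 9842, 140743, 2471826, 50333399, 1162263921, 30000003325, 855935016215

step 0: 9 = 2^(2 + 1) + 1; sub 3 for 2: 3^(3 + 1) + 1; = 82; G_1 = 82−1 = 81
step 1: 81 = 3^(3 + 1); sub 4 for 3: 4^(4 + 1); = 1024; G_2 = 1024−1 = 1023
step 2: 1023 = 3·4^4 + 3·4^3 + 3·4^2 + 3·4 + 3; sub 5 for 4: 3·5^5 + 3·5^3 + 3·5^2 + 3·5 + 3; = 9843; G_3 = 9843−1 = 9842
step 3: 9842 = 3·5^5 + 3·5^3 + 3·5^2 + 3·5 + 2; sub 6 for 5: 3·6^6 + 3·6^3 + 3·6^2 + 3·6 + 2; = 140744; G_4 = 140744−1 = 140743
step 4: 140743 = 3·6^6 + 3·6^3 + 3·6^2 + 3·6 + 1; sub 7 for 6: 3·7^7 + 3·7^3 + 3·7^2 + 3·7 + 1; = 2471827; G_5 = 2471827−1 = 2471826
step 5: 2471826 = 3·7^7 + 3·7^3 + 3·7^2 + 3·7; sub 8 for 7: 3·8^8 + 3·8^3 + 3·8^2 + 3·8; = 50333400; G_6 = 50333400−1 = 50333399
step 6: 50333399 = 3·8^8 + 3·8^3 + 3·8^2 + 2·8 + 7; sub 9 for 8: 3·9^9 + 3·9^3 + 3·9^2 + 2·9 + 7; = 1162263922; G_7 = 1162263922−1 = 1162263921
step 7: 1162263921 = 3·9^9 + 3·9^3 + 3·9^2 + 2·9 + 6; sub 10 for 9: 3·10^10 + 3·10^3 + 3·10^2 + 2·10 + 6; = 30000003326; G_8 = 30000003326−1 = 30000003325
step 8: 30000003325 = 3·10^10 + 3·10^3 + 3·10^2 + 2·10 + 5; sub 11 for 10: 3·11^11 + 3·11^3 + 3·11^2 + 2·11 + 5; = 855935016216; G_9 = 855935016216−1 = 855935016215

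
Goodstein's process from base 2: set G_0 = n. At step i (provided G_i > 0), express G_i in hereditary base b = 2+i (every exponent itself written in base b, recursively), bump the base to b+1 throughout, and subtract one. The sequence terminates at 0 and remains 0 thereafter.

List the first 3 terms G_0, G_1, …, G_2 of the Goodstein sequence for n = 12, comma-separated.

12, 107, 1065

step 0: 12 = 2^(2 + 1) + 2^2; sub 3 for 2: 3^(3 + 1) + 3^3; = 108; G_1 = 108−1 = 107
step 1: 107 = 3^(3 + 1) + 2·3^2 + 2·3 + 2; sub 4 for 3: 4^(4 + 1) + 2·4^2 + 2·4 + 2; = 1066; G_2 = 1066−1 = 1065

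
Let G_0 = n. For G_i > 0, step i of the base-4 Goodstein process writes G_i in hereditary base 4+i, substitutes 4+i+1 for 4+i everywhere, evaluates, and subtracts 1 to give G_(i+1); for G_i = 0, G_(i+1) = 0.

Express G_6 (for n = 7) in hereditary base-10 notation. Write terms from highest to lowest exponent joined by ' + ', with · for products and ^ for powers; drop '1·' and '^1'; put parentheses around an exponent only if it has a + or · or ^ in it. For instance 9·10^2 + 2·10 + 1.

5

7 —HB4→ 4 + 3 —bump→ 5 + 3 = 8 —(−1)→ 7
7 —HB5→ 5 + 2 —bump→ 6 + 2 = 8 —(−1)→ 7
7 —HB6→ 6 + 1 —bump→ 7 + 1 = 8 —(−1)→ 7
7 —HB7→ 7 —bump→ 8 = 8 —(−1)→ 7
7 —HB8→ 7 —bump→ 7 = 7 —(−1)→ 6
6 —HB9→ 6 —bump→ 6 = 6 —(−1)→ 5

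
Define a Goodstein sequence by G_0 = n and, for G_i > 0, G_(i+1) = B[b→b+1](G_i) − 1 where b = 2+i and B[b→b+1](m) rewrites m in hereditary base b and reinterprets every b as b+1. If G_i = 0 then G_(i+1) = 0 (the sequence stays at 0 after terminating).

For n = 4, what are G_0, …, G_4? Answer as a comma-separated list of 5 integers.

i=0: 4 = 2^2 (b=2); 2→3: 3^3 = 27; 27−1 = 26
i=1: 26 = 2·3^2 + 2·3 + 2 (b=3); 3→4: 2·4^2 + 2·4 + 2 = 42; 42−1 = 41
i=2: 41 = 2·4^2 + 2·4 + 1 (b=4); 4→5: 2·5^2 + 2·5 + 1 = 61; 61−1 = 60
i=3: 60 = 2·5^2 + 2·5 (b=5); 5→6: 2·6^2 + 2·6 = 84; 84−1 = 83

4, 26, 41, 60, 83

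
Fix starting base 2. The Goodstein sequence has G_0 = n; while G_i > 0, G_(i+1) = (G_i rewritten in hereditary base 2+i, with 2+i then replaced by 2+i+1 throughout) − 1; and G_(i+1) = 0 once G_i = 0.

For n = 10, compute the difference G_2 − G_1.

942

base 2: 10 = 2^(2 + 1) + 2; at 3: 3^(3 + 1) + 3 = 84; next = 83
base 3: 83 = 3^(3 + 1) + 2; at 4: 4^(4 + 1) + 2 = 1026; next = 1025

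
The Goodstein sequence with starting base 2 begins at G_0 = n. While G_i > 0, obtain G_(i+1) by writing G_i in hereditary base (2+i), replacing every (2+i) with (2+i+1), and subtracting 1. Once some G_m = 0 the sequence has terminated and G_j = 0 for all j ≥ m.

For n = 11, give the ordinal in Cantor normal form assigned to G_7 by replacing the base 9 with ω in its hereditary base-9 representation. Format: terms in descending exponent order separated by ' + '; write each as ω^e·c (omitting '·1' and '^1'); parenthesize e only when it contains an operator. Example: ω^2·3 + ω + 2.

11 —HB2→ 2^(2 + 1) + 2 + 1 —bump→ 3^(3 + 1) + 3 + 1 = 85 —(−1)→ 84
84 —HB3→ 3^(3 + 1) + 3 —bump→ 4^(4 + 1) + 4 = 1028 —(−1)→ 1027
1027 —HB4→ 4^(4 + 1) + 3 —bump→ 5^(5 + 1) + 3 = 15628 —(−1)→ 15627
15627 —HB5→ 5^(5 + 1) + 2 —bump→ 6^(6 + 1) + 2 = 279938 —(−1)→ 279937
279937 —HB6→ 6^(6 + 1) + 1 —bump→ 7^(7 + 1) + 1 = 5764802 —(−1)→ 5764801
5764801 —HB7→ 7^(7 + 1) —bump→ 8^(8 + 1) = 134217728 —(−1)→ 134217727
134217727 —HB8→ 7·8^8 + 7·8^7 + 7·8^6 + 7·8^5 + 7·8^4 + 7·8^3 + 7·8^2 + 7·8 + 7 —bump→ 7·9^9 + 7·9^7 + 7·9^6 + 7·9^5 + 7·9^4 + 7·9^3 + 7·9^2 + 7·9 + 7 = 2749609303 —(−1)→ 2749609302

ω^ω·7 + ω^7·7 + ω^6·7 + ω^5·7 + ω^4·7 + ω^3·7 + ω^2·7 + ω·7 + 6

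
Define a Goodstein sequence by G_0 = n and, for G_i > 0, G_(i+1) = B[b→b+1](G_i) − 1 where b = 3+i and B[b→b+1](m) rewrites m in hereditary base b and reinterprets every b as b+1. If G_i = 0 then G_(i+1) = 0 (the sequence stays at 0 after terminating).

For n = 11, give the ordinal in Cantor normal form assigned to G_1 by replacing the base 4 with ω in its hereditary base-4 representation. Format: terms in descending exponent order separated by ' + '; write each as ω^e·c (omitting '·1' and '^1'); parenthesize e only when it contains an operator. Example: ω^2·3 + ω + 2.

ω^2 + 1

(0) 11|_3 = 3^2 + 2 ↦ 4^2 + 2|_4 = 18 ⇒ 17
(1) 17|_4 = 4^2 + 1 ↦ 5^2 + 1|_5 = 26 ⇒ 25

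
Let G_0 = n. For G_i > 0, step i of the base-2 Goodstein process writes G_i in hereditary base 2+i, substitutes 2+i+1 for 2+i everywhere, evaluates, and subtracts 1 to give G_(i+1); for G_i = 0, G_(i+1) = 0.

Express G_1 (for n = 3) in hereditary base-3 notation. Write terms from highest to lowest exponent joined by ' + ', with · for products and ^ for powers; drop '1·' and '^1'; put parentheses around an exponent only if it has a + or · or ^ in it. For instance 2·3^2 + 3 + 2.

3

3 —HB2→ 2 + 1 —bump→ 3 + 1 = 4 —(−1)→ 3
3 —HB3→ 3 —bump→ 4 = 4 —(−1)→ 3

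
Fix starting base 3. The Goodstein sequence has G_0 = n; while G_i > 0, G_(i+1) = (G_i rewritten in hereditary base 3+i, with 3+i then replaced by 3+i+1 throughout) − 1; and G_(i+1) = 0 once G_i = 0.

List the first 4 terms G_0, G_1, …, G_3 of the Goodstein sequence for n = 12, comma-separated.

12, 19, 27, 37

12 —HB3→ 3^2 + 3 —bump→ 4^2 + 4 = 20 —(−1)→ 19
19 —HB4→ 4^2 + 3 —bump→ 5^2 + 3 = 28 —(−1)→ 27
27 —HB5→ 5^2 + 2 —bump→ 6^2 + 2 = 38 —(−1)→ 37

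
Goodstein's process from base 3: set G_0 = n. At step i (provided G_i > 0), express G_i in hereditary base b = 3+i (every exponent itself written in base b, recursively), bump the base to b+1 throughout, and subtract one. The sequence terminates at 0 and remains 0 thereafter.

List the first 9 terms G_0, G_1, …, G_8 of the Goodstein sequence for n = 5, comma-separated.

(0) 5|_3 = 3 + 2 ↦ 4 + 2|_4 = 6 ⇒ 5
(1) 5|_4 = 4 + 1 ↦ 5 + 1|_5 = 6 ⇒ 5
(2) 5|_5 = 5 ↦ 6|_6 = 6 ⇒ 5
(3) 5|_6 = 5 ↦ 5|_7 = 5 ⇒ 4
(4) 4|_7 = 4 ↦ 4|_8 = 4 ⇒ 3
(5) 3|_8 = 3 ↦ 3|_9 = 3 ⇒ 2
(6) 2|_9 = 2 ↦ 2|_10 = 2 ⇒ 1
(7) 1|_10 = 1 ↦ 1|_11 = 1 ⇒ 0

5, 5, 5, 5, 4, 3, 2, 1, 0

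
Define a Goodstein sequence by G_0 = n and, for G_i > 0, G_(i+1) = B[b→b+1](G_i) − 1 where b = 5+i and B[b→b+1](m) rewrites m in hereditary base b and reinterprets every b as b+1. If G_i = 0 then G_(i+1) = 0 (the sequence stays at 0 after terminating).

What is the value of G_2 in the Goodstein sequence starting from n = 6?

6

base 5: 6 = 5 + 1; at 6: 6 + 1 = 7; next = 6
base 6: 6 = 6; at 7: 7 = 7; next = 6
base 7: 6 = 6; at 8: 6 = 6; next = 5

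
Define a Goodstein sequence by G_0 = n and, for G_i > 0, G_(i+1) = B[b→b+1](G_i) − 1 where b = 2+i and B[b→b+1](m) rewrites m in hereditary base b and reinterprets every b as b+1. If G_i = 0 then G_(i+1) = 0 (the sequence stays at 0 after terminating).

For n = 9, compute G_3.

G_0=9  [base 2] 2^(2 + 1) + 1  →[2↦3]→  3^(3 + 1) + 1 = 82  −1 ⇒ G_1=81
G_1=81  [base 3] 3^(3 + 1)  →[3↦4]→  4^(4 + 1) = 1024  −1 ⇒ G_2=1023
G_2=1023  [base 4] 3·4^4 + 3·4^3 + 3·4^2 + 3·4 + 3  →[4↦5]→  3·5^5 + 3·5^3 + 3·5^2 + 3·5 + 3 = 9843  −1 ⇒ G_3=9842
G_3=9842  [base 5] 3·5^5 + 3·5^3 + 3·5^2 + 3·5 + 2  →[5↦6]→  3·6^6 + 3·6^3 + 3·6^2 + 3·6 + 2 = 140744  −1 ⇒ G_4=140743

9842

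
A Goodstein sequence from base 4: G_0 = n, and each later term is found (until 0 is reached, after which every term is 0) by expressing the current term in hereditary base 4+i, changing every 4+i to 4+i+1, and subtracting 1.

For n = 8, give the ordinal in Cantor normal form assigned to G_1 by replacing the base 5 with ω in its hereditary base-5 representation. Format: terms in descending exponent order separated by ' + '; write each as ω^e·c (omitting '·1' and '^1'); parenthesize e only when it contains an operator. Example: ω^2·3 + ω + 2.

G_0=8  [base 4] 2·4  →[4↦5]→  2·5 = 10  −1 ⇒ G_1=9
G_1=9  [base 5] 5 + 4  →[5↦6]→  6 + 4 = 10  −1 ⇒ G_2=9

ω + 4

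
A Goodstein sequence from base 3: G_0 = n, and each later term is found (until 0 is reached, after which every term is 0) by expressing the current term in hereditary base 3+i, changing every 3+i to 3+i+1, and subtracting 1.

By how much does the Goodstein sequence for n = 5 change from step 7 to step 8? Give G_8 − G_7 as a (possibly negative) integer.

(0) 5|_3 = 3 + 2 ↦ 4 + 2|_4 = 6 ⇒ 5
(1) 5|_4 = 4 + 1 ↦ 5 + 1|_5 = 6 ⇒ 5
(2) 5|_5 = 5 ↦ 6|_6 = 6 ⇒ 5
(3) 5|_6 = 5 ↦ 5|_7 = 5 ⇒ 4
(4) 4|_7 = 4 ↦ 4|_8 = 4 ⇒ 3
(5) 3|_8 = 3 ↦ 3|_9 = 3 ⇒ 2
(6) 2|_9 = 2 ↦ 2|_10 = 2 ⇒ 1
(7) 1|_10 = 1 ↦ 1|_11 = 1 ⇒ 0

-1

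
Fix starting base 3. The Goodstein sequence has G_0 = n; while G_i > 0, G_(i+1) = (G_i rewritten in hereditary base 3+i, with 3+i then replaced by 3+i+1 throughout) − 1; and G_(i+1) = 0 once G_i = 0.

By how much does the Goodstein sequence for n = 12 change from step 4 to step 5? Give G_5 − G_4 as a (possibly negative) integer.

[0] 12 ≡ 3^2 + 3 (base 3). Lift 4: 20. −1: 19.
[1] 19 ≡ 4^2 + 3 (base 4). Lift 5: 28. −1: 27.
[2] 27 ≡ 5^2 + 2 (base 5). Lift 6: 38. −1: 37.
[3] 37 ≡ 6^2 + 1 (base 6). Lift 7: 50. −1: 49.
[4] 49 ≡ 7^2 (base 7). Lift 8: 64. −1: 63.

14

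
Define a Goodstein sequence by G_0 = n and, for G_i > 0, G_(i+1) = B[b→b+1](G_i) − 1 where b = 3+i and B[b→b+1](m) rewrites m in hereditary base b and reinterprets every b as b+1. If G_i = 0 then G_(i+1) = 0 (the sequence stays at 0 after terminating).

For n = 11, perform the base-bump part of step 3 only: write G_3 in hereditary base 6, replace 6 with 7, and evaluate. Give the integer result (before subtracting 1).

40

G_0=11  [base 3] 3^2 + 2  →[3↦4]→  4^2 + 2 = 18  −1 ⇒ G_1=17
G_1=17  [base 4] 4^2 + 1  →[4↦5]→  5^2 + 1 = 26  −1 ⇒ G_2=25
G_2=25  [base 5] 5^2  →[5↦6]→  6^2 = 36  −1 ⇒ G_3=35
G_3=35  [base 6] 5·6 + 5  →[6↦7]→  5·7 + 5 = 40  −1 ⇒ G_4=39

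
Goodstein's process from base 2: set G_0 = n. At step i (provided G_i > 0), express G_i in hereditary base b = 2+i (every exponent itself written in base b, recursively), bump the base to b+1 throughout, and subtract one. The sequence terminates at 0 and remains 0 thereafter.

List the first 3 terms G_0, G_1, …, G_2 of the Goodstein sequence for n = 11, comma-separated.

base 2: 11 = 2^(2 + 1) + 2 + 1; at 3: 3^(3 + 1) + 3 + 1 = 85; next = 84
base 3: 84 = 3^(3 + 1) + 3; at 4: 4^(4 + 1) + 4 = 1028; next = 1027

11, 84, 1027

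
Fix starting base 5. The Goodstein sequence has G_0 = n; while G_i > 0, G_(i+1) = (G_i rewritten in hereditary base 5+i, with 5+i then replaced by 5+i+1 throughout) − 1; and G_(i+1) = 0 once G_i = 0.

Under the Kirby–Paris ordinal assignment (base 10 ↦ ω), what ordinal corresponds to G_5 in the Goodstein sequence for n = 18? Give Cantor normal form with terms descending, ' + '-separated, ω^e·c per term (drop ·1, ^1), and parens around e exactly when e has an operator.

G_0=18  [base 5] 3·5 + 3  →[5↦6]→  3·6 + 3 = 21  −1 ⇒ G_1=20
G_1=20  [base 6] 3·6 + 2  →[6↦7]→  3·7 + 2 = 23  −1 ⇒ G_2=22
G_2=22  [base 7] 3·7 + 1  →[7↦8]→  3·8 + 1 = 25  −1 ⇒ G_3=24
G_3=24  [base 8] 3·8  →[8↦9]→  3·9 = 27  −1 ⇒ G_4=26
G_4=26  [base 9] 2·9 + 8  →[9↦10]→  2·10 + 8 = 28  −1 ⇒ G_5=27

ω·2 + 7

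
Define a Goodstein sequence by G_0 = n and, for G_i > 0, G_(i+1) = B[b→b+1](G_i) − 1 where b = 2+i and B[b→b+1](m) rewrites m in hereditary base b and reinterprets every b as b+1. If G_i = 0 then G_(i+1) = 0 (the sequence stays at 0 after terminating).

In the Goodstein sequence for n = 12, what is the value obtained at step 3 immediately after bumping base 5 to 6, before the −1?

280020

i=0: 12 = 2^(2 + 1) + 2^2 (b=2); 2→3: 3^(3 + 1) + 3^3 = 108; 108−1 = 107
i=1: 107 = 3^(3 + 1) + 2·3^2 + 2·3 + 2 (b=3); 3→4: 4^(4 + 1) + 2·4^2 + 2·4 + 2 = 1066; 1066−1 = 1065
i=2: 1065 = 4^(4 + 1) + 2·4^2 + 2·4 + 1 (b=4); 4→5: 5^(5 + 1) + 2·5^2 + 2·5 + 1 = 15686; 15686−1 = 15685
i=3: 15685 = 5^(5 + 1) + 2·5^2 + 2·5 (b=5); 5→6: 6^(6 + 1) + 2·6^2 + 2·6 = 280020; 280020−1 = 280019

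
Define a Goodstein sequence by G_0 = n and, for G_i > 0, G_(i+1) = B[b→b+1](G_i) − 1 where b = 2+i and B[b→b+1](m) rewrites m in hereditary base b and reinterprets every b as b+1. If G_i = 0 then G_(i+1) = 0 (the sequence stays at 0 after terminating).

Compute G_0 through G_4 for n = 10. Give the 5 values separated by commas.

10, 83, 1025, 15625, 279935

10 —HB2→ 2^(2 + 1) + 2 —bump→ 3^(3 + 1) + 3 = 84 —(−1)→ 83
83 —HB3→ 3^(3 + 1) + 2 —bump→ 4^(4 + 1) + 2 = 1026 —(−1)→ 1025
1025 —HB4→ 4^(4 + 1) + 1 —bump→ 5^(5 + 1) + 1 = 15626 —(−1)→ 15625
15625 —HB5→ 5^(5 + 1) —bump→ 6^(6 + 1) = 279936 —(−1)→ 279935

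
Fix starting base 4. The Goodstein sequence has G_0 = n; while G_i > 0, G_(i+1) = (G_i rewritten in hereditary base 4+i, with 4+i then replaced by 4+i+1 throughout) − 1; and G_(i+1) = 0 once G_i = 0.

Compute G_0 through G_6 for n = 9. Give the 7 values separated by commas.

9, 10, 11, 11, 11, 11, 11

(0) 9|_4 = 2·4 + 1 ↦ 2·5 + 1|_5 = 11 ⇒ 10
(1) 10|_5 = 2·5 ↦ 2·6|_6 = 12 ⇒ 11
(2) 11|_6 = 6 + 5 ↦ 7 + 5|_7 = 12 ⇒ 11
(3) 11|_7 = 7 + 4 ↦ 8 + 4|_8 = 12 ⇒ 11
(4) 11|_8 = 8 + 3 ↦ 9 + 3|_9 = 12 ⇒ 11
(5) 11|_9 = 9 + 2 ↦ 10 + 2|_10 = 12 ⇒ 11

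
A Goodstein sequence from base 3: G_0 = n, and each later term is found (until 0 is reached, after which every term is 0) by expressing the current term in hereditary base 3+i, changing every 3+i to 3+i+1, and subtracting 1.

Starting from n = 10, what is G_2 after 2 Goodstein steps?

24

base 3: 10 = 3^2 + 1; at 4: 4^2 + 1 = 17; next = 16
base 4: 16 = 4^2; at 5: 5^2 = 25; next = 24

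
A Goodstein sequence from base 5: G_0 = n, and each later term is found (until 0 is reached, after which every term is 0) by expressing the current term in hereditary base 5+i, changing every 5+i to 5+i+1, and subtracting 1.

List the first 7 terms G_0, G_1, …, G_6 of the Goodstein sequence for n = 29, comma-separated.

29, 39, 51, 65, 81, 99, 107

base 5: 29 = 5^2 + 4; at 6: 6^2 + 4 = 40; next = 39
base 6: 39 = 6^2 + 3; at 7: 7^2 + 3 = 52; next = 51
base 7: 51 = 7^2 + 2; at 8: 8^2 + 2 = 66; next = 65
base 8: 65 = 8^2 + 1; at 9: 9^2 + 1 = 82; next = 81
base 9: 81 = 9^2; at 10: 10^2 = 100; next = 99
base 10: 99 = 9·10 + 9; at 11: 9·11 + 9 = 108; next = 107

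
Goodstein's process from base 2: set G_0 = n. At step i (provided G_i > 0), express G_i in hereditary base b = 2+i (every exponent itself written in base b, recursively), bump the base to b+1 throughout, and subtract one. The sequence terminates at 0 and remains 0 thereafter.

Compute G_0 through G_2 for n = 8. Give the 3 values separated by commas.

8, 80, 553

base 2: 8 = 2^(2 + 1); at 3: 3^(3 + 1) = 81; next = 80
base 3: 80 = 2·3^3 + 2·3^2 + 2·3 + 2; at 4: 2·4^4 + 2·4^2 + 2·4 + 2 = 554; next = 553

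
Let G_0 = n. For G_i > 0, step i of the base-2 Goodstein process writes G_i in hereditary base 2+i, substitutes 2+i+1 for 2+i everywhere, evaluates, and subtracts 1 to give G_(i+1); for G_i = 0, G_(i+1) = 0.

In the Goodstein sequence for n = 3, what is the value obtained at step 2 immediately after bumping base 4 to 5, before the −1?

3

3 —HB2→ 2 + 1 —bump→ 3 + 1 = 4 —(−1)→ 3
3 —HB3→ 3 —bump→ 4 = 4 —(−1)→ 3
3 —HB4→ 3 —bump→ 3 = 3 —(−1)→ 2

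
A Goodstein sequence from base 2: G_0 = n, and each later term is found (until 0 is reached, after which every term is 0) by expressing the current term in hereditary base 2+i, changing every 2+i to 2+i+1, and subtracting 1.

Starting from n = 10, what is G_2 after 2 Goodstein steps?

1025

[0] 10 ≡ 2^(2 + 1) + 2 (base 2). Lift 3: 84. −1: 83.
[1] 83 ≡ 3^(3 + 1) + 2 (base 3). Lift 4: 1026. −1: 1025.
[2] 1025 ≡ 4^(4 + 1) + 1 (base 4). Lift 5: 15626. −1: 15625.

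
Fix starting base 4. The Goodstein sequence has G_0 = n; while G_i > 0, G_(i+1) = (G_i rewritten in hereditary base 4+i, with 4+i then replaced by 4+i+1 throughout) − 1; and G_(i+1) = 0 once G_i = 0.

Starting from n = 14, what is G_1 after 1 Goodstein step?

step 0: 14 = 3·4 + 2; sub 5 for 4: 3·5 + 2; = 17; G_1 = 17−1 = 16
step 1: 16 = 3·5 + 1; sub 6 for 5: 3·6 + 1; = 19; G_2 = 19−1 = 18

16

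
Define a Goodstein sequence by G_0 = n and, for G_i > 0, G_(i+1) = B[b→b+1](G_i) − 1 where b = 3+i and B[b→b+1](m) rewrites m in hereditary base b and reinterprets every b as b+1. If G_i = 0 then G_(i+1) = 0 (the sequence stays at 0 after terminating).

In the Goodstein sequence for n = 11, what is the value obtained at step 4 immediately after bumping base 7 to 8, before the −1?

base 3: 11 = 3^2 + 2; at 4: 4^2 + 2 = 18; next = 17
base 4: 17 = 4^2 + 1; at 5: 5^2 + 1 = 26; next = 25
base 5: 25 = 5^2; at 6: 6^2 = 36; next = 35
base 6: 35 = 5·6 + 5; at 7: 5·7 + 5 = 40; next = 39
base 7: 39 = 5·7 + 4; at 8: 5·8 + 4 = 44; next = 43

44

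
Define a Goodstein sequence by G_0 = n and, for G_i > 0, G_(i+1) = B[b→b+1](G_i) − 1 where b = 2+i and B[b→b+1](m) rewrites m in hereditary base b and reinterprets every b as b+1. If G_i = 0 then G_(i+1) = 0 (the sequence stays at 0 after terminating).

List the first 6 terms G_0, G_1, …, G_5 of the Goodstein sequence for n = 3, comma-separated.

step 0: 3 = 2 + 1; sub 3 for 2: 3 + 1; = 4; G_1 = 4−1 = 3
step 1: 3 = 3; sub 4 for 3: 4; = 4; G_2 = 4−1 = 3
step 2: 3 = 3; sub 5 for 4: 3; = 3; G_3 = 3−1 = 2
step 3: 2 = 2; sub 6 for 5: 2; = 2; G_4 = 2−1 = 1
step 4: 1 = 1; sub 7 for 6: 1; = 1; G_5 = 1−1 = 0

3, 3, 3, 2, 1, 0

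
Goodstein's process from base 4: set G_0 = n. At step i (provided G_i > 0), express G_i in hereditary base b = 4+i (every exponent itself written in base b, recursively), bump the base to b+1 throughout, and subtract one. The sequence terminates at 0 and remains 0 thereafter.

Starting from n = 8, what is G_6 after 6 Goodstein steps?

i=0: 8 = 2·4 (b=4); 4→5: 2·5 = 10; 10−1 = 9
i=1: 9 = 5 + 4 (b=5); 5→6: 6 + 4 = 10; 10−1 = 9
i=2: 9 = 6 + 3 (b=6); 6→7: 7 + 3 = 10; 10−1 = 9
i=3: 9 = 7 + 2 (b=7); 7→8: 8 + 2 = 10; 10−1 = 9
i=4: 9 = 8 + 1 (b=8); 8→9: 9 + 1 = 10; 10−1 = 9
i=5: 9 = 9 (b=9); 9→10: 10 = 10; 10−1 = 9
i=6: 9 = 9 (b=10); 10→11: 9 = 9; 9−1 = 8

9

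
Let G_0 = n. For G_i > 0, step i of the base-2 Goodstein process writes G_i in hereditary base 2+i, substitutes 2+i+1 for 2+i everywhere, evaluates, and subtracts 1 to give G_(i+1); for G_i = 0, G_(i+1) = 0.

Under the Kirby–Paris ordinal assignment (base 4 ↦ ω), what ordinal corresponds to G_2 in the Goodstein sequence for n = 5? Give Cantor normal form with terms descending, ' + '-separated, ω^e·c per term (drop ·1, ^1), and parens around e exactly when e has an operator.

(0) 5|_2 = 2^2 + 1 ↦ 3^3 + 1|_3 = 28 ⇒ 27
(1) 27|_3 = 3^3 ↦ 4^4|_4 = 256 ⇒ 255
(2) 255|_4 = 3·4^3 + 3·4^2 + 3·4 + 3 ↦ 3·5^3 + 3·5^2 + 3·5 + 3|_5 = 468 ⇒ 467

ω^3·3 + ω^2·3 + ω·3 + 3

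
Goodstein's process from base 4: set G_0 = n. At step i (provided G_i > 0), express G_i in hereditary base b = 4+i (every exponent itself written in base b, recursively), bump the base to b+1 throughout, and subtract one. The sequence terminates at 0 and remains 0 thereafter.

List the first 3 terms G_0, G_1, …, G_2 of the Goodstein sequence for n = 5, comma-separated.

5, 5, 5

(0) 5|_4 = 4 + 1 ↦ 5 + 1|_5 = 6 ⇒ 5
(1) 5|_5 = 5 ↦ 6|_6 = 6 ⇒ 5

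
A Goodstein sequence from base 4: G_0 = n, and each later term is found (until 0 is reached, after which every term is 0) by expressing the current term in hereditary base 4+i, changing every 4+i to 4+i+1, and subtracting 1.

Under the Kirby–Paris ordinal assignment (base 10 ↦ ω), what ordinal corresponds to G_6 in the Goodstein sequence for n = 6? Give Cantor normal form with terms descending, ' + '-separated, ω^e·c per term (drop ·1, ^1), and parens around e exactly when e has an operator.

3

G_0 = 6. HB_4(6) = 4 + 2. Bump = 7. G_1 = 6.
G_1 = 6. HB_5(6) = 5 + 1. Bump = 7. G_2 = 6.
G_2 = 6. HB_6(6) = 6. Bump = 7. G_3 = 6.
G_3 = 6. HB_7(6) = 6. Bump = 6. G_4 = 5.
G_4 = 5. HB_8(5) = 5. Bump = 5. G_5 = 4.
G_5 = 4. HB_9(4) = 4. Bump = 4. G_6 = 3.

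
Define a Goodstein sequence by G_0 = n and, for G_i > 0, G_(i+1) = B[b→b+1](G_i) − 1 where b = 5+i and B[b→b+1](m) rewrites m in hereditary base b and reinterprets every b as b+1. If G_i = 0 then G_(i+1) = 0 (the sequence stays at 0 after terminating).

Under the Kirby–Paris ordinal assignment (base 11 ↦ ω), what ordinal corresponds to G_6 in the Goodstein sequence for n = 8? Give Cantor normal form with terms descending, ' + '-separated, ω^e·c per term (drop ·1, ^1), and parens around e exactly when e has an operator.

i=0: 8 = 5 + 3 (b=5); 5→6: 6 + 3 = 9; 9−1 = 8
i=1: 8 = 6 + 2 (b=6); 6→7: 7 + 2 = 9; 9−1 = 8
i=2: 8 = 7 + 1 (b=7); 7→8: 8 + 1 = 9; 9−1 = 8
i=3: 8 = 8 (b=8); 8→9: 9 = 9; 9−1 = 8
i=4: 8 = 8 (b=9); 9→10: 8 = 8; 8−1 = 7
i=5: 7 = 7 (b=10); 10→11: 7 = 7; 7−1 = 6
i=6: 6 = 6 (b=11); 11→12: 6 = 6; 6−1 = 5

6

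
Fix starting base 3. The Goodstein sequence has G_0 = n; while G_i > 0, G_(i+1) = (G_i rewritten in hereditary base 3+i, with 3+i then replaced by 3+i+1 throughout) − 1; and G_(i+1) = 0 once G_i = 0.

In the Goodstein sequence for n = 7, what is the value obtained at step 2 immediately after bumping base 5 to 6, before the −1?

10

base 3: 7 = 2·3 + 1; at 4: 2·4 + 1 = 9; next = 8
base 4: 8 = 2·4; at 5: 2·5 = 10; next = 9
base 5: 9 = 5 + 4; at 6: 6 + 4 = 10; next = 9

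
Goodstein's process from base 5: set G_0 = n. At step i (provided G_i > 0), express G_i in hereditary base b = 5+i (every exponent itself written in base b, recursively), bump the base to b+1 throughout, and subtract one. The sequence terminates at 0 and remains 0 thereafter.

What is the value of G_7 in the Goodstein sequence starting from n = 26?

73

G_0=26  [base 5] 5^2 + 1  →[5↦6]→  6^2 + 1 = 37  −1 ⇒ G_1=36
G_1=36  [base 6] 6^2  →[6↦7]→  7^2 = 49  −1 ⇒ G_2=48
G_2=48  [base 7] 6·7 + 6  →[7↦8]→  6·8 + 6 = 54  −1 ⇒ G_3=53
G_3=53  [base 8] 6·8 + 5  →[8↦9]→  6·9 + 5 = 59  −1 ⇒ G_4=58
G_4=58  [base 9] 6·9 + 4  →[9↦10]→  6·10 + 4 = 64  −1 ⇒ G_5=63
G_5=63  [base 10] 6·10 + 3  →[10↦11]→  6·11 + 3 = 69  −1 ⇒ G_6=68
G_6=68  [base 11] 6·11 + 2  →[11↦12]→  6·12 + 2 = 74  −1 ⇒ G_7=73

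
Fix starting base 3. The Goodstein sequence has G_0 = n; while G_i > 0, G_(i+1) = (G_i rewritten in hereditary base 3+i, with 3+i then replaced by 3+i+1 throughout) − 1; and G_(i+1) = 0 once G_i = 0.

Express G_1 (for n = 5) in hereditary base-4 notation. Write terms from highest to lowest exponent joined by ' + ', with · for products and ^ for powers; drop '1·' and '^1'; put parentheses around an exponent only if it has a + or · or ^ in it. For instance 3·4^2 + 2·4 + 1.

G_0=5  [base 3] 3 + 2  →[3↦4]→  4 + 2 = 6  −1 ⇒ G_1=5
G_1=5  [base 4] 4 + 1  →[4↦5]→  5 + 1 = 6  −1 ⇒ G_2=5

4 + 1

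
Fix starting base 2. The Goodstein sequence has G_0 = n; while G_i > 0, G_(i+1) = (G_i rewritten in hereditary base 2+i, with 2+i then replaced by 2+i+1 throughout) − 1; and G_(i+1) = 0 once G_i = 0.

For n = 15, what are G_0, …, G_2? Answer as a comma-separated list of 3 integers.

G_0=15  [base 2] 2^(2 + 1) + 2^2 + 2 + 1  →[2↦3]→  3^(3 + 1) + 3^3 + 3 + 1 = 112  −1 ⇒ G_1=111
G_1=111  [base 3] 3^(3 + 1) + 3^3 + 3  →[3↦4]→  4^(4 + 1) + 4^4 + 4 = 1284  −1 ⇒ G_2=1283

15, 111, 1283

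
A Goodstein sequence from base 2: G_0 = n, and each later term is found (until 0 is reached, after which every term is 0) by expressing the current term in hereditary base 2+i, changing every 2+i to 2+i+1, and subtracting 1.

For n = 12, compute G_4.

12 —HB2→ 2^(2 + 1) + 2^2 —bump→ 3^(3 + 1) + 3^3 = 108 —(−1)→ 107
107 —HB3→ 3^(3 + 1) + 2·3^2 + 2·3 + 2 —bump→ 4^(4 + 1) + 2·4^2 + 2·4 + 2 = 1066 —(−1)→ 1065
1065 —HB4→ 4^(4 + 1) + 2·4^2 + 2·4 + 1 —bump→ 5^(5 + 1) + 2·5^2 + 2·5 + 1 = 15686 —(−1)→ 15685
15685 —HB5→ 5^(5 + 1) + 2·5^2 + 2·5 —bump→ 6^(6 + 1) + 2·6^2 + 2·6 = 280020 —(−1)→ 280019

280019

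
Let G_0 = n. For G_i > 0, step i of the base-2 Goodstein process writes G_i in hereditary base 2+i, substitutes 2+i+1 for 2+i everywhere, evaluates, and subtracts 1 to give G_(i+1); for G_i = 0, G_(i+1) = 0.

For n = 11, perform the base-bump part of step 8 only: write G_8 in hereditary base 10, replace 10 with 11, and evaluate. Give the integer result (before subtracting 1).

1997331745491

G_0=11  [base 2] 2^(2 + 1) + 2 + 1  →[2↦3]→  3^(3 + 1) + 3 + 1 = 85  −1 ⇒ G_1=84
G_1=84  [base 3] 3^(3 + 1) + 3  →[3↦4]→  4^(4 + 1) + 4 = 1028  −1 ⇒ G_2=1027
G_2=1027  [base 4] 4^(4 + 1) + 3  →[4↦5]→  5^(5 + 1) + 3 = 15628  −1 ⇒ G_3=15627
G_3=15627  [base 5] 5^(5 + 1) + 2  →[5↦6]→  6^(6 + 1) + 2 = 279938  −1 ⇒ G_4=279937
G_4=279937  [base 6] 6^(6 + 1) + 1  →[6↦7]→  7^(7 + 1) + 1 = 5764802  −1 ⇒ G_5=5764801
G_5=5764801  [base 7] 7^(7 + 1)  →[7↦8]→  8^(8 + 1) = 134217728  −1 ⇒ G_6=134217727
G_6=134217727  [base 8] 7·8^8 + 7·8^7 + 7·8^6 + 7·8^5 + 7·8^4 + 7·8^3 + 7·8^2 + 7·8 + 7  →[8↦9]→  7·9^9 + 7·9^7 + 7·9^6 + 7·9^5 + 7·9^4 + 7·9^3 + 7·9^2 + 7·9 + 7 = 2749609303  −1 ⇒ G_7=2749609302
G_7=2749609302  [base 9] 7·9^9 + 7·9^7 + 7·9^6 + 7·9^5 + 7·9^4 + 7·9^3 + 7·9^2 + 7·9 + 6  →[9↦10]→  7·10^10 + 7·10^7 + 7·10^6 + 7·10^5 + 7·10^4 + 7·10^3 + 7·10^2 + 7·10 + 6 = 70077777776  −1 ⇒ G_8=70077777775
G_8=70077777775  [base 10] 7·10^10 + 7·10^7 + 7·10^6 + 7·10^5 + 7·10^4 + 7·10^3 + 7·10^2 + 7·10 + 5  →[10↦11]→  7·11^11 + 7·11^7 + 7·11^6 + 7·11^5 + 7·11^4 + 7·11^3 + 7·11^2 + 7·11 + 5 = 1997331745491  −1 ⇒ G_9=1997331745490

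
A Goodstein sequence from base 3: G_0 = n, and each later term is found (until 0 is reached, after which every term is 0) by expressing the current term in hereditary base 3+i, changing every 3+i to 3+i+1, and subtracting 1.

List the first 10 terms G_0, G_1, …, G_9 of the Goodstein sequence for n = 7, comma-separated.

7, 8, 9, 9, 9, 9, 9, 9, 8, 7

base 3: 7 = 2·3 + 1; at 4: 2·4 + 1 = 9; next = 8
base 4: 8 = 2·4; at 5: 2·5 = 10; next = 9
base 5: 9 = 5 + 4; at 6: 6 + 4 = 10; next = 9
base 6: 9 = 6 + 3; at 7: 7 + 3 = 10; next = 9
base 7: 9 = 7 + 2; at 8: 8 + 2 = 10; next = 9
base 8: 9 = 8 + 1; at 9: 9 + 1 = 10; next = 9
base 9: 9 = 9; at 10: 10 = 10; next = 9
base 10: 9 = 9; at 11: 9 = 9; next = 8
base 11: 8 = 8; at 12: 8 = 8; next = 7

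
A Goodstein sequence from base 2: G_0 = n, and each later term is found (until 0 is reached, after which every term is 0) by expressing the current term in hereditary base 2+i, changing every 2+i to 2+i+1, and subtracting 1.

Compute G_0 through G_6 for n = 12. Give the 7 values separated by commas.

12, 107, 1065, 15685, 280019, 5764910, 134217867

step 0: 12 = 2^(2 + 1) + 2^2; sub 3 for 2: 3^(3 + 1) + 3^3; = 108; G_1 = 108−1 = 107
step 1: 107 = 3^(3 + 1) + 2·3^2 + 2·3 + 2; sub 4 for 3: 4^(4 + 1) + 2·4^2 + 2·4 + 2; = 1066; G_2 = 1066−1 = 1065
step 2: 1065 = 4^(4 + 1) + 2·4^2 + 2·4 + 1; sub 5 for 4: 5^(5 + 1) + 2·5^2 + 2·5 + 1; = 15686; G_3 = 15686−1 = 15685
step 3: 15685 = 5^(5 + 1) + 2·5^2 + 2·5; sub 6 for 5: 6^(6 + 1) + 2·6^2 + 2·6; = 280020; G_4 = 280020−1 = 280019
step 4: 280019 = 6^(6 + 1) + 2·6^2 + 6 + 5; sub 7 for 6: 7^(7 + 1) + 2·7^2 + 7 + 5; = 5764911; G_5 = 5764911−1 = 5764910
step 5: 5764910 = 7^(7 + 1) + 2·7^2 + 7 + 4; sub 8 for 7: 8^(8 + 1) + 2·8^2 + 8 + 4; = 134217868; G_6 = 134217868−1 = 134217867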